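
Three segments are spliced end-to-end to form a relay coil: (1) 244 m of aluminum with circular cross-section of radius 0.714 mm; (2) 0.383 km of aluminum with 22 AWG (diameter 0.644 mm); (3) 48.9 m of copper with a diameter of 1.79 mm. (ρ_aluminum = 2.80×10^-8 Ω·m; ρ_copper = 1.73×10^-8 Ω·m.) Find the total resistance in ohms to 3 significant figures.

37.5 Ω

Seg 1: A = πr² = π(7.1400e-04 m)² = 1.602e-06 m²
R_1 = (2.80×10^-8)(244)/(1.602e-06) = 4.266 Ω
Seg 2: A = π(0.644/2 mm)² = π(3.2200e-04 m)² = 3.257e-07 m²
R_2 = (2.80×10^-8)(383)/(3.257e-07) = 32.92 Ω
Seg 3: A = π(d/2)² = π(8.9500e-04 m)² = 2.516e-06 m²
R_3 = (1.73×10^-8)(48.9)/(2.516e-06) = 0.3362 Ω
R_total = R_1 + R_2 + R_3 = 37.5 Ω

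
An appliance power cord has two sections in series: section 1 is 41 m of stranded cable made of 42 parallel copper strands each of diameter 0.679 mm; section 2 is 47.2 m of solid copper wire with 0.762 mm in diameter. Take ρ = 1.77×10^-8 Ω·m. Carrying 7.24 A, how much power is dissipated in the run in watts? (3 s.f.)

Section 1: A_strand = π(3.3950e-04)² = 3.621e-07 m²; R₁ = ρL/(N·A_s) = (1.77×10^-8)(41)/(42×3.621e-07) = 0.04772 Ω
Section 2: A = π(d/2)² = π(3.8100e-04 m)² = 4.560e-07 m²
R₂ = (1.77×10^-8)(47.2)/(4.560e-07) = 1.832 Ω
R = R₁ + R₂ = 1.88 Ω
P = I²R = (7.24)² × 1.88 = 98.5 W

98.5 W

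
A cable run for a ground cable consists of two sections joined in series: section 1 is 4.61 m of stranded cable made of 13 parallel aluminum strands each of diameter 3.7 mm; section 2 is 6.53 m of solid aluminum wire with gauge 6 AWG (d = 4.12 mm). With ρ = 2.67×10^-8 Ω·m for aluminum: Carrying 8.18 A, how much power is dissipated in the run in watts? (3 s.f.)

0.934 W

Section 1: A_strand = π(1.8500e-03)² = 1.075e-05 m²; R₁ = ρL/(N·A_s) = (2.67×10^-8)(4.61)/(13×1.075e-05) = 8.806×10^-4 Ω
Section 2: A = π(4.12/2 mm)² = π(2.0600e-03 m)² = 1.333e-05 m²
R₂ = (2.67×10^-8)(6.53)/(1.333e-05) = 0.01308 Ω
R = R₁ + R₂ = 0.01396 Ω
P = I²R = (8.18)² × 0.01396 = 0.934 W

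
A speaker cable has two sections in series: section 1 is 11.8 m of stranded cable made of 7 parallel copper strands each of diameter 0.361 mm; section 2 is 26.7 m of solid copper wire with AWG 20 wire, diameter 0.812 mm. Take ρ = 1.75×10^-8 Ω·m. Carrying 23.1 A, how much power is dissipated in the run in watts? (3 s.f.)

635 W

Section 1: A_strand = π(1.8050e-04)² = 1.024e-07 m²; R₁ = ρL/(N·A_s) = (1.75×10^-8)(11.8)/(7×1.024e-07) = 0.2882 Ω
Section 2: A = π(0.812/2 mm)² = π(4.0600e-04 m)² = 5.178e-07 m²
R₂ = (1.75×10^-8)(26.7)/(5.178e-07) = 0.9023 Ω
R = R₁ + R₂ = 1.191 Ω
P = I²R = (23.1)² × 1.191 = 635 W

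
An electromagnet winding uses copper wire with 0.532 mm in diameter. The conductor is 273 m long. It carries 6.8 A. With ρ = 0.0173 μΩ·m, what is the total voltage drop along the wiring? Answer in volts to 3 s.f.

ρ = 0.0173 μΩ·m = 1.73×10^-8 Ω·m
A = π(d/2)² = π(2.6600e-04 m)² = 2.223e-07 m²
R = ρL/A = (1.73×10^-8)(273)/(2.223e-07) = 21.25 Ω
V = IR = 6.8 × 21.25 = 144 V

144 V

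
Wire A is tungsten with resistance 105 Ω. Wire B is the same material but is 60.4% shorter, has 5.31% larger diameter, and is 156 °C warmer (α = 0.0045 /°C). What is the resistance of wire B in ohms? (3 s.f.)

63.8 Ω

R ∝ ρL/d² with ρ ∝ (1+αΔT), so R_B/R_A = (1 − 60.4/100) × (1 + 5.31/100)⁻² × (1 + 0.0045×156)
= 0.396 × 0.9017 × 1.702 = 0.6077
R_B = 0.6077 × 105 = 63.8 Ω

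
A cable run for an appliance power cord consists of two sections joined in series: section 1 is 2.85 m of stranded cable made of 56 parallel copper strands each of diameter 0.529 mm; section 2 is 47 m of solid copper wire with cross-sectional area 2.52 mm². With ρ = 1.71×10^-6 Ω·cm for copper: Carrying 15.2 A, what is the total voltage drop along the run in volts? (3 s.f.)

4.91 V

ρ = 1.71×10^-6 Ω·cm = 1.71×10^-8 Ω·m
Section 1: A_strand = π(2.6450e-04)² = 2.198e-07 m²; R₁ = ρL/(N·A_s) = (1.71×10^-8)(2.85)/(56×2.198e-07) = 0.00396 Ω
Section 2: A = 2.52 mm² = 2.520e-06 m²
R₂ = (1.71×10^-8)(47)/(2.520e-06) = 0.3189 Ω
R = R₁ + R₂ = 0.3229 Ω
V = IR = 15.2 × 0.3229 = 4.91 V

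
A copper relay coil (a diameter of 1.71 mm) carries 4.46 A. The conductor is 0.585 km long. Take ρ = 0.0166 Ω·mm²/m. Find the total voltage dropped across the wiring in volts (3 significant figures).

18.9 V

ρ = 0.0166 Ω·mm²/m = 1.66×10^-8 Ω·m
A = π(d/2)² = π(8.5500e-04 m)² = 2.297e-06 m²
R = ρL/A = (1.66×10^-8)(585)/(2.297e-06) = 4.228 Ω
V = IR = 4.46 × 4.228 = 18.9 V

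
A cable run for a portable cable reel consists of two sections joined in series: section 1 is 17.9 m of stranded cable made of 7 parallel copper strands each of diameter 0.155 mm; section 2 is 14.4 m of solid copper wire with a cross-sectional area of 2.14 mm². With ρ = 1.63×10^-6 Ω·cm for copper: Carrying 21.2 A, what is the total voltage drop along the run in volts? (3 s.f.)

49.2 V

ρ = 1.63×10^-6 Ω·cm = 1.63×10^-8 Ω·m
Section 1: A_strand = π(7.7500e-05)² = 1.887e-08 m²; R₁ = ρL/(N·A_s) = (1.63×10^-8)(17.9)/(7×1.887e-08) = 2.209 Ω
Section 2: A = 2.14 mm² = 2.140e-06 m²
R₂ = (1.63×10^-8)(14.4)/(2.140e-06) = 0.1097 Ω
R = R₁ + R₂ = 2.319 Ω
V = IR = 21.2 × 2.319 = 49.2 V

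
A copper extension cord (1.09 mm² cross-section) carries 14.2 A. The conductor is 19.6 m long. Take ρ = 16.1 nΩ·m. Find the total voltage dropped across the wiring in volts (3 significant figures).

4.11 V

ρ = 16.1 nΩ·m = 1.61×10^-8 Ω·m
A = 1.09 mm² = 1.090e-06 m²
R = ρL/A = (1.61×10^-8)(19.6)/(1.090e-06) = 0.2895 Ω
V = IR = 14.2 × 0.2895 = 4.11 V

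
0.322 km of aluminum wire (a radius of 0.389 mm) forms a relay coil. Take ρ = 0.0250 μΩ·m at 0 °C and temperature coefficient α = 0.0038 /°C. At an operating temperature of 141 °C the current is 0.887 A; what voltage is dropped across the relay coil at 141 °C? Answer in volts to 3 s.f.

ρ = 0.0250 μΩ·m = 2.50×10^-8 Ω·m
A = πr² = π(3.8900e-04 m)² = 4.754e-07 m²
R₍0₎ = ρL/A = (2.50×10^-8)(322)/(4.754e-07) = 16.93 Ω
R₍141₎ = R₍0₎(1 + αΔT) = 16.93 × (1 + 0.0038×141) = 26.01 Ω
V = IR = 0.887 × 26.01 = 23.1 V

23.1 V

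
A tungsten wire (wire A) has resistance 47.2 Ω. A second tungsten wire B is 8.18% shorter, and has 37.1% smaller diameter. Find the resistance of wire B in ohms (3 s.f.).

110 Ω

R ∝ L/d², so R_B/R_A = (1 − 8.18/100) × (1 − 37.1/100)⁻²
= 0.9182 × 2.527 = 2.321
R_B = 2.321 × 47.2 = 110 Ω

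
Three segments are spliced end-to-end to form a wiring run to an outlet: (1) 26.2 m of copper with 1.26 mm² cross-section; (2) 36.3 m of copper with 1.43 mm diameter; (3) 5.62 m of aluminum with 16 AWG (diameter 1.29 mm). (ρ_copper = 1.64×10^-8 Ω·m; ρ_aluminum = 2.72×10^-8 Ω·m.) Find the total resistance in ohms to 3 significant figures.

Seg 1: A = 1.26 mm² = 1.260e-06 m²
R_1 = (1.64×10^-8)(26.2)/(1.260e-06) = 0.341 Ω
Seg 2: A = π(d/2)² = π(7.1500e-04 m)² = 1.606e-06 m²
R_2 = (1.64×10^-8)(36.3)/(1.606e-06) = 0.3707 Ω
Seg 3: A = π(1.29/2 mm)² = π(6.4500e-04 m)² = 1.307e-06 m²
R_3 = (2.72×10^-8)(5.62)/(1.307e-06) = 0.117 Ω
R_total = R_1 + R_2 + R_3 = 0.829 Ω

0.829 Ω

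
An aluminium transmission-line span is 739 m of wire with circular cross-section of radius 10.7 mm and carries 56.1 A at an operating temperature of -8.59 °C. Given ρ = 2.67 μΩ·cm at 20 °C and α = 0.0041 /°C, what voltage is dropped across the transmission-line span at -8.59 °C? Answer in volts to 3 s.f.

2.72 V

ρ = 2.67 μΩ·cm = 2.67×10^-8 Ω·m
A = πr² = π(1.0700e-02 m)² = 3.597e-04 m²
R₍20₎ = ρL/A = (2.67×10^-8)(739)/(3.597e-04) = 0.05486 Ω
R₍-8.59₎ = R₍20₎(1 + αΔT) = 0.05486 × (1 + 0.0041×-28.6) = 0.04843 Ω
V = IR = 56.1 × 0.04843 = 2.72 V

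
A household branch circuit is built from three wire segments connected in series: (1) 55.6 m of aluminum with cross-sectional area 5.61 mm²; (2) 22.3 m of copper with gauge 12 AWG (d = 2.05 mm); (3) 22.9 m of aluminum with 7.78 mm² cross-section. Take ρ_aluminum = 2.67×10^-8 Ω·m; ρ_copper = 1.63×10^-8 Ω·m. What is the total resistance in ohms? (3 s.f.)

Seg 1: A = 5.61 mm² = 5.610e-06 m²
R_1 = (2.67×10^-8)(55.6)/(5.610e-06) = 0.2646 Ω
Seg 2: A = π(2.05/2 mm)² = π(1.0250e-03 m)² = 3.301e-06 m²
R_2 = (1.63×10^-8)(22.3)/(3.301e-06) = 0.1101 Ω
Seg 3: A = 7.78 mm² = 7.780e-06 m²
R_3 = (2.67×10^-8)(22.9)/(7.780e-06) = 0.07859 Ω
R_total = R_1 + R_2 + R_3 = 0.453 Ω

0.453 Ω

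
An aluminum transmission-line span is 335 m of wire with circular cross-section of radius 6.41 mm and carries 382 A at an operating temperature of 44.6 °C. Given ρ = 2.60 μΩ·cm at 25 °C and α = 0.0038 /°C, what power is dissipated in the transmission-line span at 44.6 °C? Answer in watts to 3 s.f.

10600 W

ρ = 2.60 μΩ·cm = 2.60×10^-8 Ω·m
A = πr² = π(6.4100e-03 m)² = 1.291e-04 m²
R₍25₎ = ρL/A = (2.60×10^-8)(335)/(1.291e-04) = 0.06748 Ω
R₍44.6₎ = R₍25₎(1 + αΔT) = 0.06748 × (1 + 0.0038×19.6) = 0.0725 Ω
P = I²R = (382)² × 0.0725 = 10600 W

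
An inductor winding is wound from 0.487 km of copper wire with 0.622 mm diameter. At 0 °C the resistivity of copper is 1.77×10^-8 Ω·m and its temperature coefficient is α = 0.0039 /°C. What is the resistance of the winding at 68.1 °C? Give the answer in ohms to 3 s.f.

35.9 Ω

A = π(d/2)² = π(3.1100e-04 m)² = 3.039e-07 m²
R₍0°C₎ = ρL/A = (1.77×10^-8)(487)/(3.039e-07) = 28.37 Ω
R = R₀(1 + αΔT) = 28.37(1 + 0.0039×68.1) = 35.9 Ω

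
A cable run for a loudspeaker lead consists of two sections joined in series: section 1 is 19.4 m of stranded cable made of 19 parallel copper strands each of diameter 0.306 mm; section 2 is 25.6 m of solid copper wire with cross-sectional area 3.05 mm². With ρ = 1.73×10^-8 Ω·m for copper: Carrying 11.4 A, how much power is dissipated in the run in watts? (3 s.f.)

50.1 W

Section 1: A_strand = π(1.5300e-04)² = 7.354e-08 m²; R₁ = ρL/(N·A_s) = (1.73×10^-8)(19.4)/(19×7.354e-08) = 0.2402 Ω
Section 2: A = 3.05 mm² = 3.050e-06 m²
R₂ = (1.73×10^-8)(25.6)/(3.050e-06) = 0.1452 Ω
R = R₁ + R₂ = 0.3854 Ω
P = I²R = (11.4)² × 0.3854 = 50.1 W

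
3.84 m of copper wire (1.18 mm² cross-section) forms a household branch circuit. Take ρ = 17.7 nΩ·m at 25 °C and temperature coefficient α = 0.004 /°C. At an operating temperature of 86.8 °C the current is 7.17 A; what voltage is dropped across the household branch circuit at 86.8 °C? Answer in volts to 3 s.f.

ρ = 17.7 nΩ·m = 1.77×10^-8 Ω·m
A = 1.18 mm² = 1.180e-06 m²
R₍25₎ = ρL/A = (1.77×10^-8)(3.84)/(1.180e-06) = 0.0576 Ω
R₍86.8₎ = R₍25₎(1 + αΔT) = 0.0576 × (1 + 0.004×61.8) = 0.07184 Ω
V = IR = 7.17 × 0.07184 = 0.515 V

0.515 V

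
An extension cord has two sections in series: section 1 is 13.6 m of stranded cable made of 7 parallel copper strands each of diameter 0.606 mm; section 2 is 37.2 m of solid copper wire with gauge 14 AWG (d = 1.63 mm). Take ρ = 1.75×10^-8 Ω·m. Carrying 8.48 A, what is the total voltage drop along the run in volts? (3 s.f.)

Section 1: A_strand = π(3.0300e-04)² = 2.884e-07 m²; R₁ = ρL/(N·A_s) = (1.75×10^-8)(13.6)/(7×2.884e-07) = 0.1179 Ω
Section 2: A = π(1.63/2 mm)² = π(8.1500e-04 m)² = 2.087e-06 m²
R₂ = (1.75×10^-8)(37.2)/(2.087e-06) = 0.312 Ω
R = R₁ + R₂ = 0.4299 Ω
V = IR = 8.48 × 0.4299 = 3.65 V

3.65 V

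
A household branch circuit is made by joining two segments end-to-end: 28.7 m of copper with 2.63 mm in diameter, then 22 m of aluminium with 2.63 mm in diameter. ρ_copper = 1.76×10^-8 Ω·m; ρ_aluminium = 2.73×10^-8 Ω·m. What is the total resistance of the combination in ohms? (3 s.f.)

0.204 Ω

Segment 1: A = π(d/2)² = π(1.3150e-03 m)² = 5.433e-06 m²
R₁ = ρL/A = (1.76×10^-8)(28.7)/(5.433e-06) = 0.09298 Ω
R₂ = (2.73×10^-8)(22)/(5.433e-06) = 0.1106 Ω
R = R₁ + R₂ = 0.204 Ω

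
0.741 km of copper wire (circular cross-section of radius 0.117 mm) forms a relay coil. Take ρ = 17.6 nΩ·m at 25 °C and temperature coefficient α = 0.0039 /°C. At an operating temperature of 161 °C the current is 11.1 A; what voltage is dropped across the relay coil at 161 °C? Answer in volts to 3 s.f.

ρ = 17.6 nΩ·m = 1.76×10^-8 Ω·m
A = πr² = π(1.1700e-04 m)² = 4.301e-08 m²
R₍25₎ = ρL/A = (1.76×10^-8)(741)/(4.301e-08) = 303.3 Ω
R₍161₎ = R₍25₎(1 + αΔT) = 303.3 × (1 + 0.0039×136) = 464.1 Ω
V = IR = 11.1 × 464.1 = 5150 V

5150 V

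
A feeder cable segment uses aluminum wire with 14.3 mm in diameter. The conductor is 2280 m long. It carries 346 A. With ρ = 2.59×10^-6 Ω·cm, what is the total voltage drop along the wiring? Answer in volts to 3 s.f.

127 V

ρ = 2.59×10^-6 Ω·cm = 2.59×10^-8 Ω·m
A = π(d/2)² = π(7.1500e-03 m)² = 1.606e-04 m²
R = ρL/A = (2.59×10^-8)(2280)/(1.606e-04) = 0.3677 Ω
V = IR = 346 × 0.3677 = 127 V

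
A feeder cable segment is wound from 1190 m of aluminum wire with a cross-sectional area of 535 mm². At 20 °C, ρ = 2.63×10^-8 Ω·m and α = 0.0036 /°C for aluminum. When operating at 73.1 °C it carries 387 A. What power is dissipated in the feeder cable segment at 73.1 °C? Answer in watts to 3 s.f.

10400 W

A = 535 mm² = 5.350e-04 m²
R₍20₎ = ρL/A = (2.63×10^-8)(1190)/(5.350e-04) = 0.0585 Ω
R₍73.1₎ = R₍20₎(1 + αΔT) = 0.0585 × (1 + 0.0036×53.1) = 0.06968 Ω
P = I²R = (387)² × 0.06968 = 10400 W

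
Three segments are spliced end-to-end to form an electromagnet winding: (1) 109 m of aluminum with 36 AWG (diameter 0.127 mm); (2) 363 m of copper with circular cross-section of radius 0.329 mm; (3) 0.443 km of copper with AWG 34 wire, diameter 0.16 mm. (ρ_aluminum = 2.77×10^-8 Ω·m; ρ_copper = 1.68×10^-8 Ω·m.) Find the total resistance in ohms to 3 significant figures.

626 Ω

Seg 1: A = π(0.127/2 mm)² = π(6.3500e-05 m)² = 1.267e-08 m²
R_1 = (2.77×10^-8)(109)/(1.267e-08) = 238.3 Ω
Seg 2: A = πr² = π(3.2900e-04 m)² = 3.400e-07 m²
R_2 = (1.68×10^-8)(363)/(3.400e-07) = 17.93 Ω
Seg 3: A = π(0.16/2 mm)² = π(8.0000e-05 m)² = 2.011e-08 m²
R_3 = (1.68×10^-8)(443)/(2.011e-08) = 370.2 Ω
R_total = R_1 + R_2 + R_3 = 626 Ω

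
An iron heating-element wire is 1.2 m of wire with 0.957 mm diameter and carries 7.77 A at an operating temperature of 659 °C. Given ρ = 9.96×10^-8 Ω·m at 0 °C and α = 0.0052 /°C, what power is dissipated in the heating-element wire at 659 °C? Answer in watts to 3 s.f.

A = π(d/2)² = π(4.7850e-04 m)² = 7.193e-07 m²
R₍0₎ = ρL/A = (9.96×10^-8)(1.2)/(7.193e-07) = 0.1662 Ω
R₍659₎ = R₍0₎(1 + αΔT) = 0.1662 × (1 + 0.0052×659) = 0.7356 Ω
P = I²R = (7.77)² × 0.7356 = 44.4 W

44.4 W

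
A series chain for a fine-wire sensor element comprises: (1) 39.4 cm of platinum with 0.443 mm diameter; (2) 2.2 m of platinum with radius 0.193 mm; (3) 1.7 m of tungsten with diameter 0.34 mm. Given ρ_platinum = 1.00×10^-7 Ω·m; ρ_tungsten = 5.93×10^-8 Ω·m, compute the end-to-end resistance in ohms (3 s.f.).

3.25 Ω

Seg 1: A = π(d/2)² = π(2.2150e-04 m)² = 1.541e-07 m²
R_1 = (1.00×10^-7)(0.394)/(1.541e-07) = 0.2556 Ω
Seg 2: A = πr² = π(1.9300e-04 m)² = 1.170e-07 m²
R_2 = (1.00×10^-7)(2.2)/(1.170e-07) = 1.88 Ω
Seg 3: A = π(d/2)² = π(1.7000e-04 m)² = 9.079e-08 m²
R_3 = (5.93×10^-8)(1.7)/(9.079e-08) = 1.11 Ω
R_total = R_1 + R_2 + R_3 = 3.25 Ω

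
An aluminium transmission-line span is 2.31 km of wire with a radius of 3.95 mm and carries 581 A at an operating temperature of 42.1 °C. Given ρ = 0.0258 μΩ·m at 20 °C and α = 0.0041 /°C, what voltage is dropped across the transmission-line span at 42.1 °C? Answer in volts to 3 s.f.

770 V

ρ = 0.0258 μΩ·m = 2.58×10^-8 Ω·m
A = πr² = π(3.9500e-03 m)² = 4.902e-05 m²
R₍20₎ = ρL/A = (2.58×10^-8)(2310)/(4.902e-05) = 1.216 Ω
R₍42.1₎ = R₍20₎(1 + αΔT) = 1.216 × (1 + 0.0041×22.1) = 1.326 Ω
V = IR = 581 × 1.326 = 770 V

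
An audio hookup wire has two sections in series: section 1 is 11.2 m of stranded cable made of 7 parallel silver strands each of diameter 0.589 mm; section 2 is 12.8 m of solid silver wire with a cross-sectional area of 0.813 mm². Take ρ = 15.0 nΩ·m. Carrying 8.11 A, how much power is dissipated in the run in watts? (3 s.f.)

21.3 W

ρ = 15.0 nΩ·m = 1.50×10^-8 Ω·m
Section 1: A_strand = π(2.9450e-04)² = 2.725e-07 m²; R₁ = ρL/(N·A_s) = (1.50×10^-8)(11.2)/(7×2.725e-07) = 0.08808 Ω
Section 2: A = 0.813 mm² = 8.130e-07 m²
R₂ = (1.50×10^-8)(12.8)/(8.130e-07) = 0.2362 Ω
R = R₁ + R₂ = 0.3242 Ω
P = I²R = (8.11)² × 0.3242 = 21.3 W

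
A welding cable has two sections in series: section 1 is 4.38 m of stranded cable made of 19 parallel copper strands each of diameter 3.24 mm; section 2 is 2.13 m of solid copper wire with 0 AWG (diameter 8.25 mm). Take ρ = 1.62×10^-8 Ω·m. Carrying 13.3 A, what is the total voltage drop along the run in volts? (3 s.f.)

0.0146 V

Section 1: A_strand = π(1.6200e-03)² = 8.245e-06 m²; R₁ = ρL/(N·A_s) = (1.62×10^-8)(4.38)/(19×8.245e-06) = 4.530×10^-4 Ω
Section 2: A = π(8.25/2 mm)² = π(4.1250e-03 m)² = 5.346e-05 m²
R₂ = (1.62×10^-8)(2.13)/(5.346e-05) = 6.455×10^-4 Ω
R = R₁ + R₂ = 0.001098 Ω
V = IR = 13.3 × 0.001098 = 0.0146 V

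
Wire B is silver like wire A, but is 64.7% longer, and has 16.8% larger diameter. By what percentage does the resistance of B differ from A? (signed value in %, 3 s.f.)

20.7%

R ∝ L/d², so R_B/R_A = (1 + 64.7/100) × (1 + 16.8/100)⁻²
= 1.647 × 0.733 = 1.207
(R_B − R_A)/R_A = 1.207 − 1 = 20.7%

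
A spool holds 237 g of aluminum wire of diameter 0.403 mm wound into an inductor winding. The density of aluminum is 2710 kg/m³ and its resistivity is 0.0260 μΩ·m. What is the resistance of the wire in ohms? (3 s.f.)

ρ = 0.0260 μΩ·m = 2.60×10^-8 Ω·m
A = π(d/2)² = π(2.0150e-04 m)² = 1.2756e-07 m²
L = m/(density·A) = 0.237/(2710×1.2756e-07) = 685.6 m
R = ρL/A = (2.60×10^-8)(685.6)/(1.2756e-07) = 140 Ω

140 Ω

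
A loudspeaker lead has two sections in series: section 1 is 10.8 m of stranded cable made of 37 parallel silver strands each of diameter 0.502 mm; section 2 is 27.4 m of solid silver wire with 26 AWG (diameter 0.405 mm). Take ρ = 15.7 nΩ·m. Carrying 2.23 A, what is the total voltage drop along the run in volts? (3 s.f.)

7.50 V

ρ = 15.7 nΩ·m = 1.57×10^-8 Ω·m
Section 1: A_strand = π(2.5100e-04)² = 1.979e-07 m²; R₁ = ρL/(N·A_s) = (1.57×10^-8)(10.8)/(37×1.979e-07) = 0.02315 Ω
Section 2: A = π(0.405/2 mm)² = π(2.0250e-04 m)² = 1.288e-07 m²
R₂ = (1.57×10^-8)(27.4)/(1.288e-07) = 3.339 Ω
R = R₁ + R₂ = 3.362 Ω
V = IR = 2.23 × 3.362 = 7.50 V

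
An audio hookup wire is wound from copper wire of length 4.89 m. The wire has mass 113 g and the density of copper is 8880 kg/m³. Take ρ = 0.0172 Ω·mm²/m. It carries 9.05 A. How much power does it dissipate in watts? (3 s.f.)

ρ = 0.0172 Ω·mm²/m = 1.72×10^-8 Ω·m
A = m/(density·L) = 0.113/(8880×4.89) = 2.6023e-06 m²
R = ρL/A = (1.72×10^-8)(4.89)/(2.6023e-06) = 0.03232 Ω
P = I²R = (9.05)² × 0.03232 = 2.65 W

2.65 W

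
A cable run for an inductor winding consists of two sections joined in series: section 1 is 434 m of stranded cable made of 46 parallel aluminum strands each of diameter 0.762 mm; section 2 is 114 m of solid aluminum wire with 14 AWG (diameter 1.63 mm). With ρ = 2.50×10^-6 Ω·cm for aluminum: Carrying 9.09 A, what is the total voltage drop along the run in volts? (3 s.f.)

ρ = 2.50×10^-6 Ω·cm = 2.50×10^-8 Ω·m
Section 1: A_strand = π(3.8100e-04)² = 4.560e-07 m²; R₁ = ρL/(N·A_s) = (2.50×10^-8)(434)/(46×4.560e-07) = 0.5172 Ω
Section 2: A = π(1.63/2 mm)² = π(8.1500e-04 m)² = 2.087e-06 m²
R₂ = (2.50×10^-8)(114)/(2.087e-06) = 1.366 Ω
R = R₁ + R₂ = 1.883 Ω
V = IR = 9.09 × 1.883 = 17.1 V

17.1 V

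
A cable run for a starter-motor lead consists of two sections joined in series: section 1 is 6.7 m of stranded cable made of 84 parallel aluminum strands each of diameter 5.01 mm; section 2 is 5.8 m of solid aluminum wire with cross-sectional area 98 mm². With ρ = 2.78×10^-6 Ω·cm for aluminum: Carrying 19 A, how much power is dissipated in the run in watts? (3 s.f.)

0.635 W

ρ = 2.78×10^-6 Ω·cm = 2.78×10^-8 Ω·m
Section 1: A_strand = π(2.5050e-03)² = 1.971e-05 m²; R₁ = ρL/(N·A_s) = (2.78×10^-8)(6.7)/(84×1.971e-05) = 1.125×10^-4 Ω
Section 2: A = 98 mm² = 9.800e-05 m²
R₂ = (2.78×10^-8)(5.8)/(9.800e-05) = 0.001645 Ω
R = R₁ + R₂ = 0.001758 Ω
P = I²R = (19)² × 0.001758 = 0.635 W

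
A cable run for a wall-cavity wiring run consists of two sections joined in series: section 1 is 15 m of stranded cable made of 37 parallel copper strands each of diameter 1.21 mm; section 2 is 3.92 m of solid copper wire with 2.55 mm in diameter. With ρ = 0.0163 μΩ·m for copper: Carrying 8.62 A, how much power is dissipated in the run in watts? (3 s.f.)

ρ = 0.0163 μΩ·m = 1.63×10^-8 Ω·m
Section 1: A_strand = π(6.0500e-04)² = 1.150e-06 m²; R₁ = ρL/(N·A_s) = (1.63×10^-8)(15)/(37×1.150e-06) = 0.005747 Ω
Section 2: A = π(d/2)² = π(1.2750e-03 m)² = 5.107e-06 m²
R₂ = (1.63×10^-8)(3.92)/(5.107e-06) = 0.01251 Ω
R = R₁ + R₂ = 0.01826 Ω
P = I²R = (8.62)² × 0.01826 = 1.36 W

1.36 W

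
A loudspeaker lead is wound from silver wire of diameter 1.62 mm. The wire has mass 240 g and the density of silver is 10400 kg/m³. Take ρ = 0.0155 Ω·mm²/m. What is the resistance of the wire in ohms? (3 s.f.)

ρ = 0.0155 Ω·mm²/m = 1.55×10^-8 Ω·m
A = π(d/2)² = π(8.1000e-04 m)² = 2.0612e-06 m²
L = m/(density·A) = 0.24/(10400×2.0612e-06) = 11.2 m
R = ρL/A = (1.55×10^-8)(11.2)/(2.0612e-06) = 0.0842 Ω

0.0842 Ω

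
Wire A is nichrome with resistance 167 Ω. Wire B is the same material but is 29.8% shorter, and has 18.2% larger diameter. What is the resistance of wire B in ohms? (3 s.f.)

R ∝ L/d², so R_B/R_A = (1 − 29.8/100) × (1 + 18.2/100)⁻²
= 0.702 × 0.7158 = 0.5025
R_B = 0.5025 × 167 = 83.9 Ω

83.9 Ω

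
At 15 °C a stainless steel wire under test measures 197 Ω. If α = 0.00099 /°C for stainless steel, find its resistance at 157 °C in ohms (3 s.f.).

ΔT = 157 − 15 = 142 °C
R = R₀(1 + αΔT) = 197 × (1 + 0.00099×142) = 197 × 1.141 = 225 Ω

225 Ω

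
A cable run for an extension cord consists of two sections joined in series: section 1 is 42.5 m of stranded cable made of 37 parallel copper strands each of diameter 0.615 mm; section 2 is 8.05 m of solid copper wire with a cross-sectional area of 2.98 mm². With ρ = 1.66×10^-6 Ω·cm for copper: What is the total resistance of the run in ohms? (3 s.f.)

ρ = 1.66×10^-6 Ω·cm = 1.66×10^-8 Ω·m
Section 1: A_strand = π(3.0750e-04)² = 2.971e-07 m²; R₁ = ρL/(N·A_s) = (1.66×10^-8)(42.5)/(37×2.971e-07) = 0.06419 Ω
Section 2: A = 2.98 mm² = 2.980e-06 m²
R₂ = (1.66×10^-8)(8.05)/(2.980e-06) = 0.04484 Ω
R = R₁ + R₂ = 0.109 Ω

0.109 Ω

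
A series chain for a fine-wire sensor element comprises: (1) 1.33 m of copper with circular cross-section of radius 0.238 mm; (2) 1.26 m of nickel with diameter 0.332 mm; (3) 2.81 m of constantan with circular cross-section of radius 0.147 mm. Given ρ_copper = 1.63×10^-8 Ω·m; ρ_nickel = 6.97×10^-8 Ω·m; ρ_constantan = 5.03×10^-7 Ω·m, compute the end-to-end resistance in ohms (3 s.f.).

Seg 1: A = πr² = π(2.3800e-04 m)² = 1.780e-07 m²
R_1 = (1.63×10^-8)(1.33)/(1.780e-07) = 0.1218 Ω
Seg 2: A = π(d/2)² = π(1.6600e-04 m)² = 8.657e-08 m²
R_2 = (6.97×10^-8)(1.26)/(8.657e-08) = 1.014 Ω
Seg 3: A = πr² = π(1.4700e-04 m)² = 6.789e-08 m²
R_3 = (5.03×10^-7)(2.81)/(6.789e-08) = 20.82 Ω
R_total = R_1 + R_2 + R_3 = 22.0 Ω

22.0 Ω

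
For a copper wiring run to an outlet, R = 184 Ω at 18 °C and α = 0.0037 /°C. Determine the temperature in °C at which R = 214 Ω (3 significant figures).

R = R₀(1 + α(T − T₀)) ⇒ T = T₀ + (R/R₀ − 1)/α
T = 18 + (214/184 − 1)/0.0037 = 18 + (0.163)/0.0037 = 62.1 °C

62.1 °C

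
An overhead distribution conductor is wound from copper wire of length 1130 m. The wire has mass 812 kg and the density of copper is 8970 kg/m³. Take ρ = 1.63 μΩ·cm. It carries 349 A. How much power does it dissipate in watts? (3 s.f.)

28000 W

ρ = 1.63 μΩ·cm = 1.63×10^-8 Ω·m
A = m/(density·L) = 812/(8970×1130) = 8.0110e-05 m²
R = ρL/A = (1.63×10^-8)(1130)/(8.0110e-05) = 0.2299 Ω
P = I²R = (349)² × 0.2299 = 28000 W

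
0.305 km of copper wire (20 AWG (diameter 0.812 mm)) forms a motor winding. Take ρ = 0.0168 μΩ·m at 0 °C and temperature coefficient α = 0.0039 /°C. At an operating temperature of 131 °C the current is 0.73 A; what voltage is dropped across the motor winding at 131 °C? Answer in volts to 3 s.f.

10.9 V

ρ = 0.0168 μΩ·m = 1.68×10^-8 Ω·m
A = π(0.812/2 mm)² = π(4.0600e-04 m)² = 5.178e-07 m²
R₍0₎ = ρL/A = (1.68×10^-8)(305)/(5.178e-07) = 9.895 Ω
R₍131₎ = R₍0₎(1 + αΔT) = 9.895 × (1 + 0.0039×131) = 14.95 Ω
V = IR = 0.73 × 14.95 = 10.9 V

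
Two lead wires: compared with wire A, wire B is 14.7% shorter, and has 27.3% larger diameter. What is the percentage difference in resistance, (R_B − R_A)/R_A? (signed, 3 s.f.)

R ∝ L/d², so R_B/R_A = (1 − 14.7/100) × (1 + 27.3/100)⁻²
= 0.853 × 0.6171 = 0.5264
(R_B − R_A)/R_A = 0.5264 − 1 = -47.4%

-47.4%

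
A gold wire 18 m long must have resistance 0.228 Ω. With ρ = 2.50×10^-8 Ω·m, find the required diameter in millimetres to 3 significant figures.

A = ρL/R = (2.50×10^-8)(18)/(0.228) = 1.974e-06 m²
d = 2√(A/π) = 1.585e-03 m = 1.59 mm

1.59 mm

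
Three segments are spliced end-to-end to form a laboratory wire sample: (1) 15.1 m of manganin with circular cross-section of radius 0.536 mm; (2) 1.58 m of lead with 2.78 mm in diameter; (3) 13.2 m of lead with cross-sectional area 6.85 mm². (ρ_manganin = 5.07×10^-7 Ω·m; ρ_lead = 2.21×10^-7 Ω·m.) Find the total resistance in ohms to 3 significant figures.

Seg 1: A = πr² = π(5.3600e-04 m)² = 9.026e-07 m²
R_1 = (5.07×10^-7)(15.1)/(9.026e-07) = 8.482 Ω
Seg 2: A = π(d/2)² = π(1.3900e-03 m)² = 6.070e-06 m²
R_2 = (2.21×10^-7)(1.58)/(6.070e-06) = 0.05753 Ω
Seg 3: A = 6.85 mm² = 6.850e-06 m²
R_3 = (2.21×10^-7)(13.2)/(6.850e-06) = 0.4259 Ω
R_total = R_1 + R_2 + R_3 = 8.97 Ω

8.97 Ω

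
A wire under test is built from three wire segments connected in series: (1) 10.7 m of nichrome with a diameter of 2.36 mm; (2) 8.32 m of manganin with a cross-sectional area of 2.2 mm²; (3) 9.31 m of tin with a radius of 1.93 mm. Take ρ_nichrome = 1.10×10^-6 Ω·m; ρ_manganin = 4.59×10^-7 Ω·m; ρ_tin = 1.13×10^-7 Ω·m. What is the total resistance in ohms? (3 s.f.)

Seg 1: A = π(d/2)² = π(1.1800e-03 m)² = 4.374e-06 m²
R_1 = (1.10×10^-6)(10.7)/(4.374e-06) = 2.691 Ω
Seg 2: A = 2.2 mm² = 2.200e-06 m²
R_2 = (4.59×10^-7)(8.32)/(2.200e-06) = 1.736 Ω
Seg 3: A = πr² = π(1.9300e-03 m)² = 1.170e-05 m²
R_3 = (1.13×10^-7)(9.31)/(1.170e-05) = 0.0899 Ω
R_total = R_1 + R_2 + R_3 = 4.52 Ω

4.52 Ω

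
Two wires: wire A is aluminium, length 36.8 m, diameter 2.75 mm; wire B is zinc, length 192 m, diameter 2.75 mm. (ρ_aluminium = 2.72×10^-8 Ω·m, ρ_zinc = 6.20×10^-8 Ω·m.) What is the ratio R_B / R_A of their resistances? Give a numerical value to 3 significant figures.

R ∝ ρL/d², so R_B/R_A = (ρ_B/ρ_A) × (L_B/L_A)
= (6.20×10^-8/2.72×10^-8) × (192/36.8) = 11.9

11.9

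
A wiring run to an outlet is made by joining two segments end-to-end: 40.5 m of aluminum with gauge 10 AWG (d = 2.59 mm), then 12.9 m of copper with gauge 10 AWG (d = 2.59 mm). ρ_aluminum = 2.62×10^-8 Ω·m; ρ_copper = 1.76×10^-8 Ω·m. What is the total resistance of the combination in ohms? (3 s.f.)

Segment 1: A = π(2.59/2 mm)² = π(1.2950e-03 m)² = 5.269e-06 m²
R₁ = ρL/A = (2.62×10^-8)(40.5)/(5.269e-06) = 0.2014 Ω
R₂ = (1.76×10^-8)(12.9)/(5.269e-06) = 0.04309 Ω
R = R₁ + R₂ = 0.244 Ω

0.244 Ω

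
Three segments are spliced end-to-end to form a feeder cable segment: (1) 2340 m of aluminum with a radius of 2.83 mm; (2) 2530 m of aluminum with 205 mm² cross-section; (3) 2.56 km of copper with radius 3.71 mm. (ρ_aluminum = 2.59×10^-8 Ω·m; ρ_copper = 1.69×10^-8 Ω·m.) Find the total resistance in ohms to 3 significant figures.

Seg 1: A = πr² = π(2.8300e-03 m)² = 2.516e-05 m²
R_1 = (2.59×10^-8)(2340)/(2.516e-05) = 2.409 Ω
Seg 2: A = 205 mm² = 2.050e-04 m²
R_2 = (2.59×10^-8)(2530)/(2.050e-04) = 0.3196 Ω
Seg 3: A = πr² = π(3.7100e-03 m)² = 4.324e-05 m²
R_3 = (1.69×10^-8)(2560)/(4.324e-05) = 1.001 Ω
R_total = R_1 + R_2 + R_3 = 3.73 Ω

3.73 Ω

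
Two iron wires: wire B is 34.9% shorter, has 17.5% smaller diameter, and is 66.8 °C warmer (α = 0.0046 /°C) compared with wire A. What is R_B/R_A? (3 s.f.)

1.25

R ∝ ρL/d² with ρ ∝ (1+αΔT), so R_B/R_A = (1 − 34.9/100) × (1 − 17.5/100)⁻² × (1 + 0.0046×66.8)
= 0.651 × 1.469 × 1.307 = 1.25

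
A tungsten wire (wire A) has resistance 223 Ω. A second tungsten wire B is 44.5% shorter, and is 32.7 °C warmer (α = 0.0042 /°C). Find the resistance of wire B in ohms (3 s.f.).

R ∝ ρL/d² with ρ ∝ (1+αΔT), so R_B/R_A = (1 − 44.5/100) × (1 + 0.0042×32.7)
= 0.555 × 1.137 = 0.6312
R_B = 0.6312 × 223 = 141 Ω

141 Ω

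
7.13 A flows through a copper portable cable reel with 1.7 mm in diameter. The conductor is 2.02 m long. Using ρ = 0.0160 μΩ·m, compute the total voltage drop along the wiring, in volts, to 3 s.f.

ρ = 0.0160 μΩ·m = 1.60×10^-8 Ω·m
A = π(d/2)² = π(8.5000e-04 m)² = 2.270e-06 m²
R = ρL/A = (1.60×10^-8)(2.02)/(2.270e-06) = 0.01424 Ω
V = IR = 7.13 × 0.01424 = 0.102 V

0.102 V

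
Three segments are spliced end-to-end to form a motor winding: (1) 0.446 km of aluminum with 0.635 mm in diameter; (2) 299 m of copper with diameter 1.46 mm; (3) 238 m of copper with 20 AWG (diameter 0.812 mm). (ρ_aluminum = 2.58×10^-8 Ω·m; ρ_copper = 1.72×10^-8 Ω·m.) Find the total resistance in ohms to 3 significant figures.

Seg 1: A = π(d/2)² = π(3.1750e-04 m)² = 3.167e-07 m²
R_1 = (2.58×10^-8)(446)/(3.167e-07) = 36.33 Ω
Seg 2: A = π(d/2)² = π(7.3000e-04 m)² = 1.674e-06 m²
R_2 = (1.72×10^-8)(299)/(1.674e-06) = 3.072 Ω
Seg 3: A = π(0.812/2 mm)² = π(4.0600e-04 m)² = 5.178e-07 m²
R_3 = (1.72×10^-8)(238)/(5.178e-07) = 7.905 Ω
R_total = R_1 + R_2 + R_3 = 47.3 Ω

47.3 Ω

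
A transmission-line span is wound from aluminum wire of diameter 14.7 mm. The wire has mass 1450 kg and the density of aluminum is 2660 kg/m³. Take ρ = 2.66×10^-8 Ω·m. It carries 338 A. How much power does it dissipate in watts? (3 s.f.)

A = π(d/2)² = π(7.3500e-03 m)² = 1.6972e-04 m²
L = m/(density·A) = 1450/(2660×1.6972e-04) = 3212 m
R = ρL/A = (2.66×10^-8)(3212)/(1.6972e-04) = 0.5034 Ω
P = I²R = (338)² × 0.5034 = 57500 W

57500 W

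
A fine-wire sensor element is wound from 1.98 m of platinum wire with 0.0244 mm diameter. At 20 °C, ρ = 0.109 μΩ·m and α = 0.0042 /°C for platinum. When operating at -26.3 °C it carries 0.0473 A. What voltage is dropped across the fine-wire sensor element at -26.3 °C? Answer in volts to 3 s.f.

17.6 V

ρ = 0.109 μΩ·m = 1.09×10^-7 Ω·m
A = π(d/2)² = π(1.2200e-05 m)² = 4.676e-10 m²
R₍20₎ = ρL/A = (1.09×10^-7)(1.98)/(4.676e-10) = 461.6 Ω
R₍-26.3₎ = R₍20₎(1 + αΔT) = 461.6 × (1 + 0.0042×-46.3) = 371.8 Ω
V = IR = 0.0473 × 371.8 = 17.6 V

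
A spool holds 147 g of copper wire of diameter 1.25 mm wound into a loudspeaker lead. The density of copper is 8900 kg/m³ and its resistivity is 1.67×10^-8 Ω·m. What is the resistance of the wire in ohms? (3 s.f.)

0.183 Ω

A = π(d/2)² = π(6.2500e-04 m)² = 1.2272e-06 m²
L = m/(density·A) = 0.147/(8900×1.2272e-06) = 13.46 m
R = ρL/A = (1.67×10^-8)(13.46)/(1.2272e-06) = 0.183 Ω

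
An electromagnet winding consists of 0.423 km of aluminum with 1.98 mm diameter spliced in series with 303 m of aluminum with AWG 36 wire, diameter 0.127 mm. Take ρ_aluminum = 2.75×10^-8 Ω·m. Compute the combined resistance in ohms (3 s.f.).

662 Ω

Segment 1: A = π(d/2)² = π(9.9000e-04 m)² = 3.079e-06 m²
R₁ = ρL/A = (2.75×10^-8)(423)/(3.079e-06) = 3.778 Ω
Segment 2: A = π(0.127/2 mm)² = π(6.3500e-05 m)² = 1.267e-08 m²
R₂ = (2.75×10^-8)(303)/(1.267e-08) = 657.8 Ω
R = R₁ + R₂ = 662 Ω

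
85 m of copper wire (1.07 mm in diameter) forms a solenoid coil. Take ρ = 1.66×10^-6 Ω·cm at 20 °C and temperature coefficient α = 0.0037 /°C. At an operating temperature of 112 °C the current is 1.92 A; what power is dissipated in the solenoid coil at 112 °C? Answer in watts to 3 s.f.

7.75 W

ρ = 1.66×10^-6 Ω·cm = 1.66×10^-8 Ω·m
A = π(d/2)² = π(5.3500e-04 m)² = 8.992e-07 m²
R₍20₎ = ρL/A = (1.66×10^-8)(85)/(8.992e-07) = 1.569 Ω
R₍112₎ = R₍20₎(1 + αΔT) = 1.569 × (1 + 0.0037×92) = 2.103 Ω
P = I²R = (1.92)² × 2.103 = 7.75 W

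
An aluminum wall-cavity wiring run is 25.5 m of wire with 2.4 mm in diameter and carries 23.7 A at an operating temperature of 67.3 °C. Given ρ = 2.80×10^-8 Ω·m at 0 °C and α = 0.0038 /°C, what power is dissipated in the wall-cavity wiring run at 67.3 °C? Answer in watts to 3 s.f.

A = π(d/2)² = π(1.2000e-03 m)² = 4.524e-06 m²
R₍0₎ = ρL/A = (2.80×10^-8)(25.5)/(4.524e-06) = 0.1578 Ω
R₍67.3₎ = R₍0₎(1 + αΔT) = 0.1578 × (1 + 0.0038×67.3) = 0.1982 Ω
P = I²R = (23.7)² × 0.1982 = 111 W

111 W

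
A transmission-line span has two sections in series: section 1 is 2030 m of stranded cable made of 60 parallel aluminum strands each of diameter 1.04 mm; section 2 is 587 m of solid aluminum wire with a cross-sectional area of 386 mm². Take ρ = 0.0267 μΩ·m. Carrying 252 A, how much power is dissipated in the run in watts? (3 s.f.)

70100 W

ρ = 0.0267 μΩ·m = 2.67×10^-8 Ω·m
Section 1: A_strand = π(5.2000e-04)² = 8.495e-07 m²; R₁ = ρL/(N·A_s) = (2.67×10^-8)(2030)/(60×8.495e-07) = 1.063 Ω
Section 2: A = 386 mm² = 3.860e-04 m²
R₂ = (2.67×10^-8)(587)/(3.860e-04) = 0.0406 Ω
R = R₁ + R₂ = 1.104 Ω
P = I²R = (252)² × 1.104 = 70100 W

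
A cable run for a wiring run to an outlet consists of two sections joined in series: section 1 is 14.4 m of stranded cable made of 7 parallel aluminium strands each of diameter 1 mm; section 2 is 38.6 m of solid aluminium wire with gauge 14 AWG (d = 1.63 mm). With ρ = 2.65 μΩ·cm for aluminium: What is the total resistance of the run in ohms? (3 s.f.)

0.560 Ω

ρ = 2.65 μΩ·cm = 2.65×10^-8 Ω·m
Section 1: A_strand = π(5.0000e-04)² = 7.854e-07 m²; R₁ = ρL/(N·A_s) = (2.65×10^-8)(14.4)/(7×7.854e-07) = 0.06941 Ω
Section 2: A = π(1.63/2 mm)² = π(8.1500e-04 m)² = 2.087e-06 m²
R₂ = (2.65×10^-8)(38.6)/(2.087e-06) = 0.4902 Ω
R = R₁ + R₂ = 0.560 Ω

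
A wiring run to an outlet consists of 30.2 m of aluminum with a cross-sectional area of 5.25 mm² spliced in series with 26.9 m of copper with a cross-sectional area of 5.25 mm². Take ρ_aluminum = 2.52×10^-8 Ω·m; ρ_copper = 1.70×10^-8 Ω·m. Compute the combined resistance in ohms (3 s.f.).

0.232 Ω

Segment 1: A = 5.25 mm² = 5.250e-06 m²
R₁ = ρL/A = (2.52×10^-8)(30.2)/(5.250e-06) = 0.145 Ω
R₂ = (1.70×10^-8)(26.9)/(5.250e-06) = 0.0871 Ω
R = R₁ + R₂ = 0.232 Ω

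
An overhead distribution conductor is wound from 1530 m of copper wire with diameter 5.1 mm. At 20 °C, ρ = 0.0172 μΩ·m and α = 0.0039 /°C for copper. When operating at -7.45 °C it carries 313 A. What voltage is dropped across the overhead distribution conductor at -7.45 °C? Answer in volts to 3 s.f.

ρ = 0.0172 μΩ·m = 1.72×10^-8 Ω·m
A = π(d/2)² = π(2.5500e-03 m)² = 2.043e-05 m²
R₍20₎ = ρL/A = (1.72×10^-8)(1530)/(2.043e-05) = 1.288 Ω
R₍-7.45₎ = R₍20₎(1 + αΔT) = 1.288 × (1 + 0.0039×-27.4) = 1.15 Ω
V = IR = 313 × 1.15 = 360 V

360 V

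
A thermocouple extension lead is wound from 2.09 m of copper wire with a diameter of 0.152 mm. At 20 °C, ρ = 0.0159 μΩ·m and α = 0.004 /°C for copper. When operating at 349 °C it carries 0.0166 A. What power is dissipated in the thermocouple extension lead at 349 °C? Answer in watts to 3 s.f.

ρ = 0.0159 μΩ·m = 1.59×10^-8 Ω·m
A = π(d/2)² = π(7.6000e-05 m)² = 1.815e-08 m²
R₍20₎ = ρL/A = (1.59×10^-8)(2.09)/(1.815e-08) = 1.831 Ω
R₍349₎ = R₍20₎(1 + αΔT) = 1.831 × (1 + 0.004×329) = 4.241 Ω
P = I²R = (0.0166)² × 4.241 = 0.00117 W

0.00117 W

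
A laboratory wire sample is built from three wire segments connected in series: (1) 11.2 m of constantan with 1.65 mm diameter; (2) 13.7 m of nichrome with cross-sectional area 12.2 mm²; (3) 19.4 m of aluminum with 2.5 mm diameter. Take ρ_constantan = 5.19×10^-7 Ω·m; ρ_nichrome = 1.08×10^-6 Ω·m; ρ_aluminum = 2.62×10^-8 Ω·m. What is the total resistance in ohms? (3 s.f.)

4.03 Ω

Seg 1: A = π(d/2)² = π(8.2500e-04 m)² = 2.138e-06 m²
R_1 = (5.19×10^-7)(11.2)/(2.138e-06) = 2.718 Ω
Seg 2: A = 12.2 mm² = 1.220e-05 m²
R_2 = (1.08×10^-6)(13.7)/(1.220e-05) = 1.213 Ω
Seg 3: A = π(d/2)² = π(1.2500e-03 m)² = 4.909e-06 m²
R_3 = (2.62×10^-8)(19.4)/(4.909e-06) = 0.1035 Ω
R_total = R_1 + R_2 + R_3 = 4.03 Ω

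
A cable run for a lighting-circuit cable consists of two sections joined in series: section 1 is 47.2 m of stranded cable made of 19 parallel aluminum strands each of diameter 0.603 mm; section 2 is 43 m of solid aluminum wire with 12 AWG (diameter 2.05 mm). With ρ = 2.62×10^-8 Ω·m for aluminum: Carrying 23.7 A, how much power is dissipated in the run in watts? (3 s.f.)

Section 1: A_strand = π(3.0150e-04)² = 2.856e-07 m²; R₁ = ρL/(N·A_s) = (2.62×10^-8)(47.2)/(19×2.856e-07) = 0.2279 Ω
Section 2: A = π(2.05/2 mm)² = π(1.0250e-03 m)² = 3.301e-06 m²
R₂ = (2.62×10^-8)(43)/(3.301e-06) = 0.3413 Ω
R = R₁ + R₂ = 0.5692 Ω
P = I²R = (23.7)² × 0.5692 = 320 W

320 W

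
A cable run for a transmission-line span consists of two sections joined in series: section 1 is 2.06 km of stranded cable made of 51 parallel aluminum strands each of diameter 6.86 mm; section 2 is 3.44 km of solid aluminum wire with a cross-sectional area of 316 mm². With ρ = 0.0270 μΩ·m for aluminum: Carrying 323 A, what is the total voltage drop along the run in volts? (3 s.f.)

ρ = 0.0270 μΩ·m = 2.70×10^-8 Ω·m
Section 1: A_strand = π(3.4300e-03)² = 3.696e-05 m²; R₁ = ρL/(N·A_s) = (2.70×10^-8)(2060)/(51×3.696e-05) = 0.02951 Ω
Section 2: A = 316 mm² = 3.160e-04 m²
R₂ = (2.70×10^-8)(3440)/(3.160e-04) = 0.2939 Ω
R = R₁ + R₂ = 0.3234 Ω
V = IR = 323 × 0.3234 = 104 V

104 V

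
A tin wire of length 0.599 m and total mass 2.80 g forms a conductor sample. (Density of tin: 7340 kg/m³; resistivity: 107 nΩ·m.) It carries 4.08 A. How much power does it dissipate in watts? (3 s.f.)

ρ = 107 nΩ·m = 1.07×10^-7 Ω·m
A = m/(density·L) = 0.0028/(7340×0.599) = 6.3685e-07 m²
R = ρL/A = (1.07×10^-7)(0.599)/(6.3685e-07) = 0.1006 Ω
P = I²R = (4.08)² × 0.1006 = 1.68 W

1.68 W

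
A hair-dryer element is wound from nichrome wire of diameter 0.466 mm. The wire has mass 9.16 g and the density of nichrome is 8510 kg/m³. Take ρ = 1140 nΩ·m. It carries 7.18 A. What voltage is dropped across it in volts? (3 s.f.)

ρ = 1140 nΩ·m = 1.14×10^-6 Ω·m
A = π(d/2)² = π(2.3300e-04 m)² = 1.7055e-07 m²
L = m/(density·A) = 0.00916/(8510×1.7055e-07) = 6.311 m
R = ρL/A = (1.14×10^-6)(6.311)/(1.7055e-07) = 42.18 Ω
V = IR = 7.18 × 42.18 = 303 V

303 V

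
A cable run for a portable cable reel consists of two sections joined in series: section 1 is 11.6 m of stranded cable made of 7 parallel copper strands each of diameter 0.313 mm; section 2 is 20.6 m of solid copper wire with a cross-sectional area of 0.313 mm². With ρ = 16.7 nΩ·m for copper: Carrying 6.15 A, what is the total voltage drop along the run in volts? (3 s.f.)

8.97 V

ρ = 16.7 nΩ·m = 1.67×10^-8 Ω·m
Section 1: A_strand = π(1.5650e-04)² = 7.694e-08 m²; R₁ = ρL/(N·A_s) = (1.67×10^-8)(11.6)/(7×7.694e-08) = 0.3597 Ω
Section 2: A = 0.313 mm² = 3.130e-07 m²
R₂ = (1.67×10^-8)(20.6)/(3.130e-07) = 1.099 Ω
R = R₁ + R₂ = 1.459 Ω
V = IR = 6.15 × 1.459 = 8.97 V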